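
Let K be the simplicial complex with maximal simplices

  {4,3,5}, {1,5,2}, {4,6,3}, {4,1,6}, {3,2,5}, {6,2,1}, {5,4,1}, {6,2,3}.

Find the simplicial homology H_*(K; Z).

We work with the vertex ordering 1 < 2 < 3 < 4 < 5 < 6. The simplices of K, each written with vertices in increasing order, are:

  0-simplices (6): [1], [2], [3], [4], [5], [6]
  1-simplices (12): [1,2], [1,4], [1,5], [1,6], [2,3], [2,5], [2,6], [3,4], [3,5], [3,6], [4,5], [4,6]
  2-simplices (8): [1,2,5], [1,2,6], [1,4,5], [1,4,6], [2,3,5], [2,3,6], [3,4,5], [3,4,6]

giving chain groups C_0 ≅ Z^6, C_1 ≅ Z^12, C_2 ≅ Z^8.

The boundary map ∂_1: C_1 → C_0 sends each edge [p,q] (with p < q) to q − p. For instance
  ∂[2,3] = [3] − [2].
This gives a 6×12 integer matrix of rank 5; reducing to Smith normal form yields diagonal entries (1,1,1,1,1).

∂_2: C_2 → C_1 maps a triangle to the signed sum of its edges. For instance
  ∂[1,2,5] = [2,5] − [1,5] + [1,2],
  ∂[2,3,5] = [3,5] − [2,5] + [2,3].
The resulting 12×8 matrix has rank 7, and its Smith normal form has invariant factors (1,1,1,1,1,1,1).

Now H_k = ker ∂_k / im ∂_{k+1}, so:

  H_0: rank C_0 − rank ∂_1 = 6 − 5 = 1, and the invariant factors of ∂_1 are all 1, so H_0 ≅ Z.
  H_1: rank ker ∂_1 − rank ∂_2 = (12 − 5) − 7 = 0, and the invariant factors of ∂_2 are all 1, so H_1 ≅ 0.
  H_2: rank ker ∂_2 − rank ∂_3 = (8 − 7) − 0 = 1, and there is no ∂_3, so H_2 ≅ Z.

H_0 ≅ Z,  H_1 = 0,  H_2 ≅ Z.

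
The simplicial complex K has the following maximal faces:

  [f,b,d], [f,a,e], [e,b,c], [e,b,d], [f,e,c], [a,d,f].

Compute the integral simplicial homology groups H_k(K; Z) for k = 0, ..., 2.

H_0 = Z,  H_1 = Z,  H_2 = 0.

Fix the vertex order a < b < c < d < e < f and write every simplex with vertices in increasing order. Then dim K = 2 and the simplices of K are:

  0-simplices (6): a, b, c, d, e, f
  1-simplices (12): ad, ae, af, bc, bd, be, bf, ce, cf, de, df, ef
  2-simplices (6): adf, aef, bce, bde, bdf, cef

so the chain groups are C_0 ≅ Z^6, C_1 ≅ Z^12, C_2 ≅ Z^6.

∂_1: C_1 → C_0 maps an edge to its endpoints' difference, ∂[p,q] = q − p.
The resulting 6×12 matrix has rank 5, and its Smith normal form has invariant factors (1,1,1,1,1).

∂_2: C_2 → C_1 acts by ∂[p,q,r] = [q,r] − [p,r] + [p,q]. For instance
  ∂bce = ce − be + bc,
  ∂cef = ef − cf + ce.
The 12×6 boundary matrix has rank 6 and Smith normal form diag(1,1,1,1,1,1).

Computing H_k = (kernel of ∂_k) / (image of ∂_{k+1}):

  H_0: rank C_0 − rank ∂_1 = 6 − 5 = 1, and the invariant factors of ∂_1 are all 1, so H_0 = Z.
  H_1: rank ker ∂_1 − rank ∂_2 = (12 − 5) − 6 = 1, and the invariant factors of ∂_2 are all 1, so H_1 = Z.
  H_2: rank ker ∂_2 − rank ∂_3 = (6 − 6) − 0 = 0, and there is no ∂_3, so H_2 = 0.

As a check, the Euler characteristic is 6 − 12 + 6 = 0, which agrees with 1 − 1 + 0 = 0.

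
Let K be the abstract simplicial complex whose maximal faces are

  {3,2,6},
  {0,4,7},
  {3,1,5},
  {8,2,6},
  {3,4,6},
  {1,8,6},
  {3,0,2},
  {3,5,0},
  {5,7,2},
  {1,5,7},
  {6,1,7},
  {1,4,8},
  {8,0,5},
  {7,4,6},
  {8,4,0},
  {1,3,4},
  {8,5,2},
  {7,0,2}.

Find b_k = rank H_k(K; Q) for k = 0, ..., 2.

b_0 = 1, b_1 = 1, b_2 = 0.

We work with the vertex ordering 0 < 1 < 2 < 3 < 4 < 5 < 6 < 7 < 8. The simplices of K, each written with vertices in increasing order, are:

  0-simplices (9): [0], [1], [2], [3], [4], [5], [6], [7], [8]
  1-simplices (27): (27 of them)
  2-simplices (18): [0,2,3], [0,2,7], [0,3,5], [0,4,7], [0,4,8], [0,5,8], [1,3,4], [1,3,5], [1,4,8], [1,5,7], [1,6,7], [1,6,8], [2,3,6], [2,5,7], [2,5,8], [2,6,8], [3,4,6], [4,6,7]

so the chain groups are C_0 ≅ Z^9, C_1 ≅ Z^27, C_2 ≅ Z^18.

The boundary map ∂_1: C_1 → C_0 is given by ∂[p,q] = [q] − [p].
The 9×27 boundary matrix has rank 8 and Smith normal form diag(1,1,1,1,1,1,1,1).

∂_2: C_2 → C_1 acts by ∂[p,q,r] = [q,r] − [p,r] + [p,q]. For instance
  ∂[4,6,7] = [6,7] − [4,7] + [4,6],
  ∂[1,6,8] = [6,8] − [1,8] + [1,6].
The 27×18 boundary matrix has rank 18 and Smith normal form diag(1,1,1,1,1,1,1,1,1,1,1,1,1,1,1,1,1,2).

From H_k ≅ ker(∂_k) / im(∂_{k+1}) we obtain:

  H_0: rank C_0 − rank ∂_1 = 9 − 8 = 1, and the invariant factors of ∂_1 are all 1, so H_0 ≅ Z.
  H_1: rank ker ∂_1 − rank ∂_2 = (27 − 8) − 18 = 1, and ∂_2 has invariant factor 2 > 1, so H_1 ≅ Z ⊕ Z/2.
  H_2: rank ker ∂_2 − rank ∂_3 = (18 − 18) − 0 = 0, and there is no ∂_3, so H_2 ≅ 0.

Hence the Betti numbers are b_0 = 1, b_1 = 1, b_2 = 0.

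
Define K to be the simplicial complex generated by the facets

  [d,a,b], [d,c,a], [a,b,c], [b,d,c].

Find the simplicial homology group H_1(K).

Take the total order a < b < c < d on the vertex set. Then K (dimension 2) consists of the simplices:

  0-simplices (4): a, b, c, d
  1-simplices (6): ab, ac, ad, bc, bd, cd
  2-simplices (4): abc, abd, acd, bcd

so the chain groups are C_0 ≅ Z^4, C_1 ≅ Z^6, C_2 ≅ Z^4.

Boundary ∂_1: C_1 → C_0 is given by ∂[p,q] = [q] − [p].
The 4×6 boundary matrix has rank 3 and Smith normal form diag(1,1,1).

The boundary map ∂_2: C_2 → C_1 acts by ∂[p,q,r] = [q,r] − [p,r] + [p,q]. For instance
  ∂abd = bd − ad + ab,
  ∂acd = cd − ad + ac.
The resulting 6×4 matrix has rank 3, and its Smith normal form has invariant factors (1,1,1).

Computing H_k = (kernel of ∂_k) / (image of ∂_{k+1}):

  H_1: rank ker ∂_1 − rank ∂_2 = (6 − 3) − 3 = 0, and the invariant factors of ∂_2 are all 1, so H_1 ≅ 0.

(K is a triangulation of the 2-sphere S^2.)

H_1 = 0.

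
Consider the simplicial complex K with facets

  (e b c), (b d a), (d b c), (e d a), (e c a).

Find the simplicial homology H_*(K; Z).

Fix the vertex order a < b < c < d < e and write every simplex with vertices in increasing order. Then dim K = 2 and the simplices of K are:

  0-simplices (5): a, b, c, d, e
  1-simplices (10): ab, ac, ad, ae, bc, bd, be, cd, ce, de
  2-simplices (5): abd, ace, ade, bcd, bce

so the chain groups are C_0 ≅ Z^5, C_1 ≅ Z^10, C_2 ≅ Z^5.

The boundary map ∂_1: C_1 → C_0 maps an edge to its endpoints' difference, ∂[p,q] = q − p.
As a 5×10 matrix over Z this has rank 4, with invariant factors (1,1,1,1).

The boundary map ∂_2: C_2 → C_1 maps a triangle to the signed sum of its edges. For instance
  ∂ade = de − ae + ad,
  ∂bce = ce − be + bc.
The resulting 10×5 matrix has rank 5, and its Smith normal form has invariant factors (1,1,1,1,1).

Now H_k = ker ∂_k / im ∂_{k+1}, so:

  H_0: rank C_0 − rank ∂_1 = 5 − 4 = 1, and the invariant factors of ∂_1 are all 1, so H_0 ≅ Z.
  H_1: rank ker ∂_1 − rank ∂_2 = (10 − 4) − 5 = 1, and the invariant factors of ∂_2 are all 1, so H_1 ≅ Z.
  H_2: rank ker ∂_2 − rank ∂_3 = (5 − 5) − 0 = 0, and there is no ∂_3, so H_2 ≅ 0.

H_0 = Z,  H_1 = Z,  H_2 = 0.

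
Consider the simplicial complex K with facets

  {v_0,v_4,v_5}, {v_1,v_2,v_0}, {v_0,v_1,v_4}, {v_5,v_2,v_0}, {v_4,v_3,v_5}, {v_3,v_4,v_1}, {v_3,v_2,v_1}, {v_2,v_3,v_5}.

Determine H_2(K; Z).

H_2 ≅ Z.

We work with the vertex ordering v_0 < v_1 < v_2 < v_3 < v_4 < v_5. The simplices of K, each written with vertices in increasing order, are:

  0-simplices (6): [v_0], [v_1], [v_2], [v_3], [v_4], [v_5]
  1-simplices (12): [v_0,v_1], [v_0,v_2], [v_0,v_4], [v_0,v_5], [v_1,v_2], [v_1,v_3], [v_1,v_4], [v_2,v_3], [v_2,v_5], [v_3,v_4], [v_3,v_5], [v_4,v_5]
  2-simplices (8): [v_0,v_1,v_2], [v_0,v_1,v_4], [v_0,v_2,v_5], [v_0,v_4,v_5], [v_1,v_2,v_3], [v_1,v_3,v_4], [v_2,v_3,v_5], [v_3,v_4,v_5]

giving chain groups C_0 ≅ Z^6, C_1 ≅ Z^12, C_2 ≅ Z^8.

Boundary ∂_1: C_1 → C_0 maps an edge to its endpoints' difference, ∂[p,q] = q − p. For instance
  ∂[v_0,v_5] = [v_5] − [v_0].
This gives a 6×12 integer matrix of rank 5; reducing to Smith normal form yields diagonal entries (1,1,1,1,1).

The boundary map ∂_2: C_2 → C_1 maps a triangle to the signed sum of its edges. For instance
  ∂[v_0,v_2,v_5] = [v_2,v_5] − [v_0,v_5] + [v_0,v_2],
  ∂[v_2,v_3,v_5] = [v_3,v_5] − [v_2,v_5] + [v_2,v_3].
As a 12×8 matrix over Z this has rank 7, with invariant factors (1,1,1,1,1,1,1).

Computing H_k = (kernel of ∂_k) / (image of ∂_{k+1}):

  H_2: rank ker ∂_2 − rank ∂_3 = (8 − 7) − 0 = 1, and there is no ∂_3, so H_2 ≅ Z.

(K is a triangulation of the 2-sphere S^2.)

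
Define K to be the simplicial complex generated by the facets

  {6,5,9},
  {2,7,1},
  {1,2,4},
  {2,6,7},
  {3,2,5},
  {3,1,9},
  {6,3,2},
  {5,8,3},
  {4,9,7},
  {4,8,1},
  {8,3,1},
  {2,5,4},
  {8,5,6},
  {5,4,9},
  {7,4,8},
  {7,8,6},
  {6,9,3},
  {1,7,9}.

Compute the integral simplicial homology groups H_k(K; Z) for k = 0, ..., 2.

Take the total order 1 < 2 < 3 < 4 < 5 < 6 < 7 < 8 < 9 on the vertex set. Then K (dimension 2) consists of the simplices:

  0-simplices (9): [1], [2], [3], [4], [5], [6], [7], [8], [9]
  1-simplices (27): (27 of them)
  2-simplices (18): [1,2,4], [1,2,7], [1,3,8], [1,3,9], [1,4,8], [1,7,9], [2,3,5], [2,3,6], [2,4,5], [2,6,7], [3,5,8], [3,6,9], [4,5,9], [4,7,8], [4,7,9], [5,6,8], [5,6,9], [6,7,8]

giving chain groups C_0 ≅ Z^9, C_1 ≅ Z^27, C_2 ≅ Z^18.

The boundary map ∂_1: C_1 → C_0 maps an edge to its endpoints' difference, ∂[p,q] = q − p. For instance
  ∂[1,2] = [2] − [1].
As a 9×27 matrix over Z this has rank 8, with invariant factors (1,1,1,1,1,1,1,1).

∂_2: C_2 → C_1 maps a triangle to the signed sum of its edges. For instance
  ∂[3,6,9] = [6,9] − [3,9] + [3,6],
  ∂[2,6,7] = [6,7] − [2,7] + [2,6].
The resulting 27×18 matrix has rank 18, and its Smith normal form has invariant factors (1,1,1,1,1,1,1,1,1,1,1,1,1,1,1,1,1,2).

Reading off H_k = ker ∂_k / im ∂_{k+1}:

  H_0: rank C_0 − rank ∂_1 = 9 − 8 = 1, and the invariant factors of ∂_1 are all 1, so H_0 ≅ Z.
  H_1: rank ker ∂_1 − rank ∂_2 = (27 − 8) − 18 = 1, and ∂_2 has invariant factor 2 > 1, so H_1 ≅ Z × Z/2.
  H_2: rank ker ∂_2 − rank ∂_3 = (18 − 18) − 0 = 0, and there is no ∂_3, so H_2 ≅ 0.

H_0 = Z,  H_1 = Z × Z/2,  H_2 = 0.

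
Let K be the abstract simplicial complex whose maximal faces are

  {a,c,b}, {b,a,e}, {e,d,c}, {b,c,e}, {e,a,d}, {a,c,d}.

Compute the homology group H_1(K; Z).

H_1 = 0.

We work with the vertex ordering a < b < c < d < e. The simplices of K, each written with vertices in increasing order, are:

  0-simplices (5): a, b, c, d, e
  1-simplices (9): ab, ac, ad, ae, bc, be, cd, ce, de
  2-simplices (6): abc, abe, acd, ade, bce, cde

Hence C_0 ≅ Z^5, C_1 ≅ Z^9, C_2 ≅ Z^6.

Boundary ∂_1: C_1 → C_0 is given by ∂[p,q] = [q] − [p]. For instance
  ∂cd = d − c.
The resulting 5×9 matrix has rank 4, and its Smith normal form has invariant factors (1,1,1,1).

∂_2: C_2 → C_1 acts by ∂[p,q,r] = [q,r] − [p,r] + [p,q]. For instance
  ∂acd = cd − ad + ac,
  ∂bce = ce − be + bc.
The 9×6 boundary matrix has rank 5 and Smith normal form diag(1,1,1,1,1).

Now H_k = ker ∂_k / im ∂_{k+1}, so:

  H_1: rank ker ∂_1 − rank ∂_2 = (9 − 4) − 5 = 0, and the invariant factors of ∂_2 are all 1, so H_1 = 0.

(K is a triangulation of the 2-sphere S^2.)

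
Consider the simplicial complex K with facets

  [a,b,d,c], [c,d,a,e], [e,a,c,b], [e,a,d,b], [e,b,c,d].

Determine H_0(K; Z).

H_0 = Z.

K has 5 vertices, 10 edges, 10 triangles, 5 3-simplices.
rank ∂_0 = 0, rank ∂_1 = 4 ⇒ b_0 = 5 − 0 − 4 = 1; all invariant factors of ∂_1 are 1 so no torsion. So H_0 ≅ Z.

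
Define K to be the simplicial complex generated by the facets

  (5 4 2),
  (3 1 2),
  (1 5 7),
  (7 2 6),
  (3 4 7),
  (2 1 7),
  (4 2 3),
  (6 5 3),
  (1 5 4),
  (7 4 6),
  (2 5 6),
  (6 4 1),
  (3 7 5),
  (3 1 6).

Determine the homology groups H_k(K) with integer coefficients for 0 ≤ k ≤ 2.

Take the total order 1 < 2 < 3 < 4 < 5 < 6 < 7 on the vertex set. Then K (dimension 2) consists of the simplices:

  0-simplices (7): [1], [2], [3], [4], [5], [6], [7]
  1-simplices (21): [1,2], [1,3], [1,4], [1,5], [1,6], [1,7], [2,3], [2,4], [2,5], [2,6], [2,7], [3,4], [3,5], [3,6], [3,7], [4,5], [4,6], [4,7], [5,6], [5,7], [6,7]
  2-simplices (14): [1,2,3], [1,2,7], [1,3,6], [1,4,5], [1,4,6], [1,5,7], [2,3,4], [2,4,5], [2,5,6], [2,6,7], [3,4,7], [3,5,6], [3,5,7], [4,6,7]

Hence C_0 ≅ Z^7, C_1 ≅ Z^21, C_2 ≅ Z^14.

Boundary ∂_1: C_1 → C_0 sends each edge [p,q] (with p < q) to q − p. For instance
  ∂[2,5] = [5] − [2].
This gives a 7×21 integer matrix of rank 6; reducing to Smith normal form yields diagonal entries (1,1,1,1,1,1).

∂_2: C_2 → C_1 sends each 2-simplex [p,q,r] to [q,r] − [p,r] + [p,q]. For instance
  ∂[1,4,5] = [4,5] − [1,5] + [1,4],
  ∂[2,3,4] = [3,4] − [2,4] + [2,3].
The resulting 21×14 matrix has rank 13, and its Smith normal form has invariant factors (1,1,1,1,1,1,1,1,1,1,1,1,1).

Now H_k = ker ∂_k / im ∂_{k+1}, so:

  H_0: rank C_0 − rank ∂_1 = 7 − 6 = 1, and the invariant factors of ∂_1 are all 1, so H_0 ≅ Z.
  H_1: rank ker ∂_1 − rank ∂_2 = (21 − 6) − 13 = 2, and the invariant factors of ∂_2 are all 1, so H_1 ≅ Z^2.
  H_2: rank ker ∂_2 − rank ∂_3 = (14 − 13) − 0 = 1, and there is no ∂_3, so H_2 ≅ Z.

(K is a triangulation of the torus T^2.)

H_0 = Z,  H_1 = Z^2,  H_2 = Z.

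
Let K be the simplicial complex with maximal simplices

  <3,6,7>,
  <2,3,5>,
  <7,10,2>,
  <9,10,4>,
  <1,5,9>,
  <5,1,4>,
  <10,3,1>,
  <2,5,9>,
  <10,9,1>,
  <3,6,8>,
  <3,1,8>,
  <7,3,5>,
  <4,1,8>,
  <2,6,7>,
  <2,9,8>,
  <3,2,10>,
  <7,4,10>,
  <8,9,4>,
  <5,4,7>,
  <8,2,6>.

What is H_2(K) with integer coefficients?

Fix the vertex order 1 < 2 < 3 < 4 < 5 < 6 < 7 < 8 < 9 < 10 and write every simplex with vertices in increasing order. Then dim K = 2 and the simplices of K are:

  0-simplices (10): [1], [2], [3], [4], [5], [6], [7], [8], [9], [10]
  1-simplices (30): (30 of them)
  2-simplices (20): (20 of them)

so the chain groups are C_0 ≅ Z^10, C_1 ≅ Z^30, C_2 ≅ Z^20.

Boundary ∂_1: C_1 → C_0 maps an edge to its endpoints' difference, ∂[p,q] = q − p.
The resulting 10×30 matrix has rank 9, and its Smith normal form has invariant factors (1,1,1,1,1,1,1,1,1).

The boundary map ∂_2: C_2 → C_1 acts by ∂[p,q,r] = [q,r] − [p,r] + [p,q]. For instance
  ∂[4,8,9] = [8,9] − [4,9] + [4,8],
  ∂[4,9,10] = [9,10] − [4,10] + [4,9].
This gives a 30×20 integer matrix of rank 20; reducing to Smith normal form yields diagonal entries (1,1,1,1,1,1,1,1,1,1,1,1,1,1,1,1,1,1,1,2).

Computing H_k = (kernel of ∂_k) / (image of ∂_{k+1}):

  H_2: rank ker ∂_2 − rank ∂_3 = (20 − 20) − 0 = 0, and there is no ∂_3, so H_2 = 0.

H_2 = 0.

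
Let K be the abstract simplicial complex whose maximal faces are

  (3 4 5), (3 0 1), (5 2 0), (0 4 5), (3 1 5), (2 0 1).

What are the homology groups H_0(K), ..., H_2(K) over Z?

We work with the vertex ordering 0 < 1 < 2 < 3 < 4 < 5. The simplices of K, each written with vertices in increasing order, are:

  0-simplices (6): [0], [1], [2], [3], [4], [5]
  1-simplices (12): [0,1], [0,2], [0,3], [0,4], [0,5], [1,2], [1,3], [1,5], [2,5], [3,4], [3,5], [4,5]
  2-simplices (6): [0,1,2], [0,1,3], [0,2,5], [0,4,5], [1,3,5], [3,4,5]

giving chain groups C_0 ≅ Z^6, C_1 ≅ Z^12, C_2 ≅ Z^6.

The boundary map ∂_1: C_1 → C_0 maps an edge to its endpoints' difference, ∂[p,q] = q − p. For instance
  ∂[4,5] = [5] − [4].
The 6×12 boundary matrix has rank 5 and Smith normal form diag(1,1,1,1,1).

∂_2: C_2 → C_1 maps a triangle to the signed sum of its edges. For instance
  ∂[1,3,5] = [3,5] − [1,5] + [1,3],
  ∂[0,2,5] = [2,5] − [0,5] + [0,2].
This gives a 12×6 integer matrix of rank 6; reducing to Smith normal form yields diagonal entries (1,1,1,1,1,1).

From H_k ≅ ker(∂_k) / im(∂_{k+1}) we obtain:

  H_0: rank C_0 − rank ∂_1 = 6 − 5 = 1, and the invariant factors of ∂_1 are all 1, so H_0 = Z.
  H_1: rank ker ∂_1 − rank ∂_2 = (12 − 5) − 6 = 1, and the invariant factors of ∂_2 are all 1, so H_1 = Z.
  H_2: rank ker ∂_2 − rank ∂_3 = (6 − 6) − 0 = 0, and there is no ∂_3, so H_2 = 0.

H_0 ≅ Z,  H_1 ≅ Z,  H_2 = 0.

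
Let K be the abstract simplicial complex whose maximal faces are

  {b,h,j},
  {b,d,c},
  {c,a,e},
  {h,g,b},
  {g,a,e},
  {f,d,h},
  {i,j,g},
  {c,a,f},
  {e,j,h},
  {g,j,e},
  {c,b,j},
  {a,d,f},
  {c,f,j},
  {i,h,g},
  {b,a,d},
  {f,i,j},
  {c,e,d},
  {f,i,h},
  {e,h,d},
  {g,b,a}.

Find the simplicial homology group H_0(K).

H_0 = Z.

Order the vertices as a < b < c < d < e < f < g < h < i < j. Listing each simplex with vertices in this order, K has dimension 2 with simplices:

  0-simplices (10): a, b, c, d, e, f, g, h, i, j
  1-simplices (30): ab, ac, ad, ae, af, ag, bc, bd, bg, bh, bj, cd, ce, cf, cj, de, df, dh, eg, eh, ej, fh, fi, fj, gh, gi, gj, hi, hj, ij
  2-simplices (20): abd, abg, ace, acf, adf, aeg, bcd, bcj, bgh, bhj, cde, cfj, deh, dfh, egj, ehj, fhi, fij, ghi, gij

so the chain groups are C_0 ≅ Z^10, C_1 ≅ Z^30, C_2 ≅ Z^20.

The boundary map ∂_1: C_1 → C_0 maps an edge to its endpoints' difference, ∂[p,q] = q − p. For instance
  ∂ad = d − a.
This gives a 10×30 integer matrix of rank 9; reducing to Smith normal form yields diagonal entries (1,1,1,1,1,1,1,1,1).

∂_2: C_2 → C_1 acts by ∂[p,q,r] = [q,r] − [p,r] + [p,q]. For instance
  ∂ghi = hi − gi + gh,
  ∂dfh = fh − dh + df.
As a 30×20 matrix over Z this has rank 20, with invariant factors (1,1,1,1,1,1,1,1,1,1,1,1,1,1,1,1,1,1,1,2).

Now H_k = ker ∂_k / im ∂_{k+1}, so:

  H_0: rank C_0 − rank ∂_1 = 10 − 9 = 1, and the invariant factors of ∂_1 are all 1, so H_0 = Z.

(K is a triangulation of the Klein bottle.)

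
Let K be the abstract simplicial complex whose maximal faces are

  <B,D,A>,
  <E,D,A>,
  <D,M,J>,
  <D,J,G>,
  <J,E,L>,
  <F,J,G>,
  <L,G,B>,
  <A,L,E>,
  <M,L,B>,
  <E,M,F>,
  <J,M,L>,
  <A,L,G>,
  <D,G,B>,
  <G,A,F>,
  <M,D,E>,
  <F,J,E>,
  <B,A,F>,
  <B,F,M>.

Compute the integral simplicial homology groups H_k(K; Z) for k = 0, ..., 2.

K has 9 vertices, 27 edges, 18 triangles.
rank ∂_0 = 0, rank ∂_1 = 8 ⇒ b_0 = 9 − 0 − 8 = 1; all invariant factors of ∂_1 are 1 so no torsion. So H_0 ≅ Z.
rank ∂_1 = 8, rank ∂_2 = 18 ⇒ b_1 = 27 − 8 − 18 = 1; ∂_2 has invariant factor(s) [2] giving torsion. So H_1 ≅ Z ⊕ Z/2Z.
rank ∂_2 = 18, rank ∂_3 = 0 ⇒ b_2 = 18 − 18 − 0 = 0. So H_2 ≅ 0.

H_0 ≅ Z,  H_1 ≅ Z ⊕ Z/2Z,  H_2 = 0.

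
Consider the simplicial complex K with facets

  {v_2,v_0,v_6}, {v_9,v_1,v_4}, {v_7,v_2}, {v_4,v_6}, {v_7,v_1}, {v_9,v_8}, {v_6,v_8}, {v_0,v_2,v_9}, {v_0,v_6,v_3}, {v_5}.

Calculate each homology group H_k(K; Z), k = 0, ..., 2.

H_0 = Z^2,  H_1 = Z^3,  H_2 = 0.

Order the vertices as v_0 < v_1 < v_2 < v_3 < v_4 < v_5 < v_6 < v_7 < v_8 < v_9. Listing each simplex with vertices in this order, K has dimension 2 with simplices:

  0-simplices (10): [v_0], [v_1], [v_2], [v_3], [v_4], [v_5], [v_6], [v_7], [v_8], [v_9]
  1-simplices (15): (15 of them)
  2-simplices (4): [v_0,v_2,v_6], [v_0,v_2,v_9], [v_0,v_3,v_6], [v_1,v_4,v_9]

so the chain groups are C_0 ≅ Z^10, C_1 ≅ Z^15, C_2 ≅ Z^4.

Boundary ∂_1: C_1 → C_0 sends each edge [p,q] (with p < q) to q − p. For instance
  ∂[v_0,v_6] = [v_6] − [v_0].
The 10×15 boundary matrix has rank 8 and Smith normal form diag(1,1,1,1,1,1,1,1).

The boundary map ∂_2: C_2 → C_1 sends each 2-simplex [p,q,r] to [q,r] − [p,r] + [p,q]. For instance
  ∂[v_1,v_4,v_9] = [v_4,v_9] − [v_1,v_9] + [v_1,v_4],
  ∂[v_0,v_2,v_9] = [v_2,v_9] − [v_0,v_9] + [v_0,v_2].
As a 15×4 matrix over Z this has rank 4, with invariant factors (1,1,1,1).

From H_k ≅ ker(∂_k) / im(∂_{k+1}) we obtain:

  H_0: rank C_0 − rank ∂_1 = 10 − 8 = 2, and the invariant factors of ∂_1 are all 1, so H_0 ≅ Z^2.
  H_1: rank ker ∂_1 − rank ∂_2 = (15 − 8) − 4 = 3, and the invariant factors of ∂_2 are all 1, so H_1 ≅ Z^3.
  H_2: rank ker ∂_2 − rank ∂_3 = (4 − 4) − 0 = 0, and there is no ∂_3, so H_2 ≅ 0.

As a check, the Euler characteristic is 10 − 15 + 4 = -1, which agrees with 2 − 3 + 0 = -1.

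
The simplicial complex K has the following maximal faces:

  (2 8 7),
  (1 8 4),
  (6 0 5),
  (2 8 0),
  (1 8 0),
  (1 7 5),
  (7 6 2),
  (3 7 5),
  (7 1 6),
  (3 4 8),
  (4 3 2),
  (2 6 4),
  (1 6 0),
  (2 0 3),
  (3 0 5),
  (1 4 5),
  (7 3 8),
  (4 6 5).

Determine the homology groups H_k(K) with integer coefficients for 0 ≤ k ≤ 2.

H_0 = Z,  H_1 = Z ⊕ Z/2,  H_2 = 0.

Take the total order 0 < 1 < 2 < 3 < 4 < 5 < 6 < 7 < 8 on the vertex set. Then K (dimension 2) consists of the simplices:

  0-simplices (9): [0], [1], [2], [3], [4], [5], [6], [7], [8]
  1-simplices (27): (27 of them)
  2-simplices (18): [0,1,6], [0,1,8], [0,2,3], [0,2,8], [0,3,5], [0,5,6], [1,4,5], [1,4,8], [1,5,7], [1,6,7], [2,3,4], [2,4,6], [2,6,7], [2,7,8], [3,4,8], [3,5,7], [3,7,8], [4,5,6]

Hence C_0 ≅ Z^9, C_1 ≅ Z^27, C_2 ≅ Z^18.

The boundary map ∂_1: C_1 → C_0 is given by ∂[p,q] = [q] − [p].
This gives a 9×27 integer matrix of rank 8; reducing to Smith normal form yields diagonal entries (1,1,1,1,1,1,1,1).

The boundary map ∂_2: C_2 → C_1 maps a triangle to the signed sum of its edges. For instance
  ∂[0,1,6] = [1,6] − [0,6] + [0,1],
  ∂[1,4,8] = [4,8] − [1,8] + [1,4].
The resulting 27×18 matrix has rank 18, and its Smith normal form has invariant factors (1,1,1,1,1,1,1,1,1,1,1,1,1,1,1,1,1,2).

From H_k ≅ ker(∂_k) / im(∂_{k+1}) we obtain:

  H_0: rank C_0 − rank ∂_1 = 9 − 8 = 1, and the invariant factors of ∂_1 are all 1, so H_0 = Z.
  H_1: rank ker ∂_1 − rank ∂_2 = (27 − 8) − 18 = 1, and ∂_2 has invariant factor 2 > 1, so H_1 = Z ⊕ Z/2.
  H_2: rank ker ∂_2 − rank ∂_3 = (18 − 18) − 0 = 0, and there is no ∂_3, so H_2 = 0.

As a check, the Euler characteristic is 9 − 27 + 18 = 0, which agrees with 1 − 1 + 0 = 0.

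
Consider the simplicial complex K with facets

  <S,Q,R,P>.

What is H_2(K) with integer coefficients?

Order the vertices as P < Q < R < S. Listing each simplex with vertices in this order, K has dimension 3 with simplices:

  0-simplices (4): P, Q, R, S
  1-simplices (6): PQ, PR, PS, QR, QS, RS
  2-simplices (4): PQR, PQS, PRS, QRS
  3-simplices (1): PQRS

so the chain groups are C_0 ≅ Z^4, C_1 ≅ Z^6, C_2 ≅ Z^4, C_3 ≅ Z^1.

Boundary ∂_1: C_1 → C_0 maps an edge to its endpoints' difference, ∂[p,q] = q − p. For instance
  ∂QS = S − Q.
This gives a 4×6 integer matrix of rank 3; reducing to Smith normal form yields diagonal entries (1,1,1).

∂_2: C_2 → C_1 acts by ∂[p,q,r] = [q,r] − [p,r] + [p,q]. For instance
  ∂QRS = RS − QS + QR,
  ∂PQS = QS − PS + PQ.
The resulting 6×4 matrix has rank 3, and its Smith normal form has invariant factors (1,1,1).

∂_3: C_3 → C_2 sends each 3-simplex σ to the alternating sum Σ_i (−1)^i (σ with its i-th vertex removed). For instance
  ∂PQRS = QRS − PRS + PQS − PQR.
This gives a 4×1 integer matrix of rank 1; reducing to Smith normal form yields diagonal entries (1).

Computing H_k = (kernel of ∂_k) / (image of ∂_{k+1}):

  H_2: rank ker ∂_2 − rank ∂_3 = (4 − 3) − 1 = 0, and the invariant factors of ∂_3 are all 1, so H_2 ≅ 0.

(K is a triangulation of the 3-simplex.)

H_2 ≅ 0.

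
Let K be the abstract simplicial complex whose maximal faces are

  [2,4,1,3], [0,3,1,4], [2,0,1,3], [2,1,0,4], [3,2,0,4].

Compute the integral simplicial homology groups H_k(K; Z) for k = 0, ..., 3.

Fix the vertex order 0 < 1 < 2 < 3 < 4 and write every simplex with vertices in increasing order. Then dim K = 3 and the simplices of K are:

  0-simplices (5): [0], [1], [2], [3], [4]
  1-simplices (10): [0,1], [0,2], [0,3], [0,4], [1,2], [1,3], [1,4], [2,3], [2,4], [3,4]
  2-simplices (10): [0,1,2], [0,1,3], [0,1,4], [0,2,3], [0,2,4], [0,3,4], [1,2,3], [1,2,4], [1,3,4], [2,3,4]
  3-simplices (5): [0,1,2,3], [0,1,2,4], [0,1,3,4], [0,2,3,4], [1,2,3,4]

so the chain groups are C_0 ≅ Z^5, C_1 ≅ Z^10, C_2 ≅ Z^10, C_3 ≅ Z^5.

Boundary ∂_1: C_1 → C_0 maps an edge to its endpoints' difference, ∂[p,q] = q − p. For instance
  ∂[1,4] = [4] − [1].
The 5×10 boundary matrix has rank 4 and Smith normal form diag(1,1,1,1).

Boundary ∂_2: C_2 → C_1 sends each 2-simplex [p,q,r] to [q,r] − [p,r] + [p,q]. For instance
  ∂[1,2,4] = [2,4] − [1,4] + [1,2],
  ∂[0,1,3] = [1,3] − [0,3] + [0,1].
The resulting 10×10 matrix has rank 6, and its Smith normal form has invariant factors (1,1,1,1,1,1).

The boundary map ∂_3: C_3 → C_2 sends each 3-simplex σ to the alternating sum Σ_i (−1)^i (σ with its i-th vertex removed). For instance
  ∂[1,2,3,4] = [2,3,4] − [1,3,4] + [1,2,4] − [1,2,3],
  ∂[0,2,3,4] = [2,3,4] − [0,3,4] + [0,2,4] − [0,2,3].
As a 10×5 matrix over Z this has rank 4, with invariant factors (1,1,1,1).

Computing H_k = (kernel of ∂_k) / (image of ∂_{k+1}):

  H_0: rank C_0 − rank ∂_1 = 5 − 4 = 1, and the invariant factors of ∂_1 are all 1, so H_0 = Z.
  H_1: rank ker ∂_1 − rank ∂_2 = (10 − 4) − 6 = 0, and the invariant factors of ∂_2 are all 1, so H_1 = 0.
  H_2: rank ker ∂_2 − rank ∂_3 = (10 − 6) − 4 = 0, and the invariant factors of ∂_3 are all 1, so H_2 = 0.
  H_3: rank ker ∂_3 − rank ∂_4 = (5 − 4) − 0 = 1, and there is no ∂_4, so H_3 = Z.

As a check, the Euler characteristic is 5 − 10 + 10 − 5 = 0, which agrees with 1 − 0 + 0 − 1 = 0.

H_0 = Z,  H_1 = 0,  H_2 = 0,  H_3 = Z.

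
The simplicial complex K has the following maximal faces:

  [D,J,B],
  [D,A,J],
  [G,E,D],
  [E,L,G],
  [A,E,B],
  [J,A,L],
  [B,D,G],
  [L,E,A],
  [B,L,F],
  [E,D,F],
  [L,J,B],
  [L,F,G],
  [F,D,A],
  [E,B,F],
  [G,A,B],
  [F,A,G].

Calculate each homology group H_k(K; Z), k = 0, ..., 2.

H_0 = Z,  H_1 = Z^2,  H_2 = Z.

Fix the vertex order A < B < D < E < F < G < J < L and write every simplex with vertices in increasing order. Then dim K = 2 and the simplices of K are:

  0-simplices (8): A, B, D, E, F, G, J, L
  1-simplices (24): AB, AD, AE, AF, AG, AJ, AL, BD, BE, BF, BG, BJ, BL, DE, DF, DG, DJ, EF, EG, EL, FG, FL, GL, JL
  2-simplices (16): ABE, ABG, ADF, ADJ, AEL, AFG, AJL, BDG, BDJ, BEF, BFL, BJL, DEF, DEG, EGL, FGL

Hence C_0 ≅ Z^8, C_1 ≅ Z^24, C_2 ≅ Z^16.

The boundary map ∂_1: C_1 → C_0 maps an edge to its endpoints' difference, ∂[p,q] = q − p.
The resulting 8×24 matrix has rank 7, and its Smith normal form has invariant factors (1,1,1,1,1,1,1).

Boundary ∂_2: C_2 → C_1 sends each 2-simplex [p,q,r] to [q,r] − [p,r] + [p,q]. For instance
  ∂BDG = DG − BG + BD,
  ∂ABG = BG − AG + AB.
As a 24×16 matrix over Z this has rank 15, with invariant factors (1,1,1,1,1,1,1,1,1,1,1,1,1,1,1).

From H_k ≅ ker(∂_k) / im(∂_{k+1}) we obtain:

  H_0: rank C_0 − rank ∂_1 = 8 − 7 = 1, and the invariant factors of ∂_1 are all 1, so H_0 = Z.
  H_1: rank ker ∂_1 − rank ∂_2 = (24 − 7) − 15 = 2, and the invariant factors of ∂_2 are all 1, so H_1 = Z^2.
  H_2: rank ker ∂_2 − rank ∂_3 = (16 − 15) − 0 = 1, and there is no ∂_3, so H_2 = Z.

As a check, the Euler characteristic is 8 − 24 + 16 = 0, which agrees with 1 − 2 + 1 = 0.
(K is a triangulation of the torus T^2.)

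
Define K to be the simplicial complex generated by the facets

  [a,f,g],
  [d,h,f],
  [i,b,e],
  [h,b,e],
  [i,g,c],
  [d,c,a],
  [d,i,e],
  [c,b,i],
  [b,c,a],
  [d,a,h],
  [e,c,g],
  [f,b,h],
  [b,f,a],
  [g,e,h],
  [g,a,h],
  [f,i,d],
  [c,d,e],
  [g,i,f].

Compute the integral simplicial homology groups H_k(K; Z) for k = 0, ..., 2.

Fix the vertex order a < b < c < d < e < f < g < h < i and write every simplex with vertices in increasing order. Then dim K = 2 and the simplices of K are:

  0-simplices (9): a, b, c, d, e, f, g, h, i
  1-simplices (27): ab, ac, ad, af, ag, ah, bc, be, bf, bh, bi, cd, ce, cg, ci, de, df, dh, di, eg, eh, ei, fg, fh, fi, gh, gi
  2-simplices (18): abc, abf, acd, adh, afg, agh, bci, beh, bei, bfh, cde, ceg, cgi, dei, dfh, dfi, egh, fgi

giving chain groups C_0 ≅ Z^9, C_1 ≅ Z^27, C_2 ≅ Z^18.

∂_1: C_1 → C_0 maps an edge to its endpoints' difference, ∂[p,q] = q − p. For instance
  ∂bc = c − b.
The 9×27 boundary matrix has rank 8 and Smith normal form diag(1,1,1,1,1,1,1,1).

The boundary map ∂_2: C_2 → C_1 acts by ∂[p,q,r] = [q,r] − [p,r] + [p,q]. For instance
  ∂cgi = gi − ci + cg,
  ∂abf = bf − af + ab.
The 27×18 boundary matrix has rank 18 and Smith normal form diag(1,1,1,1,1,1,1,1,1,1,1,1,1,1,1,1,1,2).

Reading off H_k = ker ∂_k / im ∂_{k+1}:

  H_0: rank C_0 − rank ∂_1 = 9 − 8 = 1, and the invariant factors of ∂_1 are all 1, so H_0 = Z.
  H_1: rank ker ∂_1 − rank ∂_2 = (27 − 8) − 18 = 1, and ∂_2 has invariant factor 2 > 1, so H_1 = Z ⊕ Z/2Z.
  H_2: rank ker ∂_2 − rank ∂_3 = (18 − 18) − 0 = 0, and there is no ∂_3, so H_2 = 0.

As a check, the Euler characteristic is 9 − 27 + 18 = 0, which agrees with 1 − 1 + 0 = 0.
(K is a triangulation of the Klein bottle.)

H_0 ≅ Z,  H_1 ≅ Z ⊕ Z/2Z,  H_2 = 0.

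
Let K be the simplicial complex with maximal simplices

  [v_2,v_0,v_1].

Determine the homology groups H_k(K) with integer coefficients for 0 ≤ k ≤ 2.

H_0 ≅ Z,  H_1 = 0,  H_2 = 0.

K has 3 vertices, 3 edges, 1 triangle.
rank ∂_0 = 0, rank ∂_1 = 2 ⇒ b_0 = 3 − 0 − 2 = 1; all invariant factors of ∂_1 are 1 so no torsion. So H_0 = Z.
rank ∂_1 = 2, rank ∂_2 = 1 ⇒ b_1 = 3 − 2 − 1 = 0; all invariant factors of ∂_2 are 1 so no torsion. So H_1 = 0.
rank ∂_2 = 1, rank ∂_3 = 0 ⇒ b_2 = 1 − 1 − 0 = 0. So H_2 = 0.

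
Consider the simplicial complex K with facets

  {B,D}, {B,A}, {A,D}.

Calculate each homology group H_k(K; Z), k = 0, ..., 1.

H_0 ≅ Z,  H_1 ≅ Z.

Take the total order A < B < D on the vertex set. Then K (dimension 1) consists of the simplices:

  0-simplices (3): A, B, D
  1-simplices (3): AB, AD, BD

so the chain groups are C_0 ≅ Z^3, C_1 ≅ Z^3.

Boundary ∂_1: C_1 → C_0 maps an edge to its endpoints' difference, ∂[p,q] = q − p.
As a 3×3 matrix over Z this has rank 2, with invariant factors (1,1).

Computing H_k = (kernel of ∂_k) / (image of ∂_{k+1}):

  H_0: rank C_0 − rank ∂_1 = 3 − 2 = 1, and the invariant factors of ∂_1 are all 1, so H_0 ≅ Z.
  H_1: rank ker ∂_1 − rank ∂_2 = (3 − 2) − 0 = 1, and there is no ∂_2, so H_1 ≅ Z.

(K is a triangulation of the circle S^1.)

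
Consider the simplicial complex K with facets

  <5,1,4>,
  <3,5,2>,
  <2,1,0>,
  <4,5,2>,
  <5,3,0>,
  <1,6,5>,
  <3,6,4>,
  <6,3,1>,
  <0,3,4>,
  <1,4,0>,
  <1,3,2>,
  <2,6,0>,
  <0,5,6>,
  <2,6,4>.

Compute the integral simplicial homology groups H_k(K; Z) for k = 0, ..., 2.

H_0 = Z,  H_1 = Z^2,  H_2 = Z.

Take the total order 0 < 1 < 2 < 3 < 4 < 5 < 6 on the vertex set. Then K (dimension 2) consists of the simplices:

  0-simplices (7): [0], [1], [2], [3], [4], [5], [6]
  1-simplices (21): [0,1], [0,2], [0,3], [0,4], [0,5], [0,6], [1,2], [1,3], [1,4], [1,5], [1,6], [2,3], [2,4], [2,5], [2,6], [3,4], [3,5], [3,6], [4,5], [4,6], [5,6]
  2-simplices (14): [0,1,2], [0,1,4], [0,2,6], [0,3,4], [0,3,5], [0,5,6], [1,2,3], [1,3,6], [1,4,5], [1,5,6], [2,3,5], [2,4,5], [2,4,6], [3,4,6]

Hence C_0 ≅ Z^7, C_1 ≅ Z^21, C_2 ≅ Z^14.

The boundary map ∂_1: C_1 → C_0 is given by ∂[p,q] = [q] − [p]. For instance
  ∂[1,3] = [3] − [1].
The resulting 7×21 matrix has rank 6, and its Smith normal form has invariant factors (1,1,1,1,1,1).

∂_2: C_2 → C_1 maps a triangle to the signed sum of its edges. For instance
  ∂[0,3,5] = [3,5] − [0,5] + [0,3],
  ∂[3,4,6] = [4,6] − [3,6] + [3,4].
As a 21×14 matrix over Z this has rank 13, with invariant factors (1,1,1,1,1,1,1,1,1,1,1,1,1).

From H_k ≅ ker(∂_k) / im(∂_{k+1}) we obtain:

  H_0: rank C_0 − rank ∂_1 = 7 − 6 = 1, and the invariant factors of ∂_1 are all 1, so H_0 ≅ Z.
  H_1: rank ker ∂_1 − rank ∂_2 = (21 − 6) − 13 = 2, and the invariant factors of ∂_2 are all 1, so H_1 ≅ Z^2.
  H_2: rank ker ∂_2 − rank ∂_3 = (14 − 13) − 0 = 1, and there is no ∂_3, so H_2 ≅ Z.

(K is a triangulation of the torus T^2.)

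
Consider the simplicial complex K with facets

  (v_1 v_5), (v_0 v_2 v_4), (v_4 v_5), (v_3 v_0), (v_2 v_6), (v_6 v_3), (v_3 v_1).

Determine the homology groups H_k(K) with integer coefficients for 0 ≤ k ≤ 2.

H_0 = Z,  H_1 = Z^2,  H_2 = 0.

Take the total order v_0 < v_1 < v_2 < v_3 < v_4 < v_5 < v_6 on the vertex set. Then K (dimension 2) consists of the simplices:

  0-simplices (7): [v_0], [v_1], [v_2], [v_3], [v_4], [v_5], [v_6]
  1-simplices (9): [v_0,v_2], [v_0,v_3], [v_0,v_4], [v_1,v_3], [v_1,v_5], [v_2,v_4], [v_2,v_6], [v_3,v_6], [v_4,v_5]
  2-simplices (1): [v_0,v_2,v_4]

so the chain groups are C_0 ≅ Z^7, C_1 ≅ Z^9, C_2 ≅ Z^1.

Boundary ∂_1: C_1 → C_0 is given by ∂[p,q] = [q] − [p].
This gives a 7×9 integer matrix of rank 6; reducing to Smith normal form yields diagonal entries (1,1,1,1,1,1).

∂_2: C_2 → C_1 acts by ∂[p,q,r] = [q,r] − [p,r] + [p,q]. For instance
  ∂[v_0,v_2,v_4] = [v_2,v_4] − [v_0,v_4] + [v_0,v_2].
The resulting 9×1 matrix has rank 1, and its Smith normal form has invariant factors (1).

Reading off H_k = ker ∂_k / im ∂_{k+1}:

  H_0: rank C_0 − rank ∂_1 = 7 − 6 = 1, and the invariant factors of ∂_1 are all 1, so H_0 ≅ Z.
  H_1: rank ker ∂_1 − rank ∂_2 = (9 − 6) − 1 = 2, and the invariant factors of ∂_2 are all 1, so H_1 ≅ Z^2.
  H_2: rank ker ∂_2 − rank ∂_3 = (1 − 1) − 0 = 0, and there is no ∂_3, so H_2 ≅ 0.

As a check, the Euler characteristic is 7 − 9 + 1 = -1, which agrees with 1 − 2 + 0 = -1.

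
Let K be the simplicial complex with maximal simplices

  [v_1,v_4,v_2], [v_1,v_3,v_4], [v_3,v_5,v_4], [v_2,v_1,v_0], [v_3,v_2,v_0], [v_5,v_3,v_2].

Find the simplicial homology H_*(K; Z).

H_0 = Z,  H_1 = Z,  H_2 = 0.

We work with the vertex ordering v_0 < v_1 < v_2 < v_3 < v_4 < v_5. The simplices of K, each written with vertices in increasing order, are:

  0-simplices (6): [v_0], [v_1], [v_2], [v_3], [v_4], [v_5]
  1-simplices (12): [v_0,v_1], [v_0,v_2], [v_0,v_3], [v_1,v_2], [v_1,v_3], [v_1,v_4], [v_2,v_3], [v_2,v_4], [v_2,v_5], [v_3,v_4], [v_3,v_5], [v_4,v_5]
  2-simplices (6): [v_0,v_1,v_2], [v_0,v_2,v_3], [v_1,v_2,v_4], [v_1,v_3,v_4], [v_2,v_3,v_5], [v_3,v_4,v_5]

so the chain groups are C_0 ≅ Z^6, C_1 ≅ Z^12, C_2 ≅ Z^6.

∂_1: C_1 → C_0 is given by ∂[p,q] = [q] − [p].
The 6×12 boundary matrix has rank 5 and Smith normal form diag(1,1,1,1,1).

∂_2: C_2 → C_1 maps a triangle to the signed sum of its edges. For instance
  ∂[v_0,v_2,v_3] = [v_2,v_3] − [v_0,v_3] + [v_0,v_2],
  ∂[v_1,v_3,v_4] = [v_3,v_4] − [v_1,v_4] + [v_1,v_3].
As a 12×6 matrix over Z this has rank 6, with invariant factors (1,1,1,1,1,1).

Computing H_k = (kernel of ∂_k) / (image of ∂_{k+1}):

  H_0: rank C_0 − rank ∂_1 = 6 − 5 = 1, and the invariant factors of ∂_1 are all 1, so H_0 = Z.
  H_1: rank ker ∂_1 − rank ∂_2 = (12 − 5) − 6 = 1, and the invariant factors of ∂_2 are all 1, so H_1 = Z.
  H_2: rank ker ∂_2 − rank ∂_3 = (6 − 6) − 0 = 0, and there is no ∂_3, so H_2 = 0.

As a check, the Euler characteristic is 6 − 12 + 6 = 0, which agrees with 1 − 1 + 0 = 0.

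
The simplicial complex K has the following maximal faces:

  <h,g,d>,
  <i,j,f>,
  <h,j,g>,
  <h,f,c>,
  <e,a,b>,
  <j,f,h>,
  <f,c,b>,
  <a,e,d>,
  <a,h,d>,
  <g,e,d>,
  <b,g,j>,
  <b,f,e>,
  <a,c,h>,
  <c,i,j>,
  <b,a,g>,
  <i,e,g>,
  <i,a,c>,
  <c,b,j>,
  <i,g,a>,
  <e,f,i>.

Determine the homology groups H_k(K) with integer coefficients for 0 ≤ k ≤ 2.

Take the total order a < b < c < d < e < f < g < h < i < j on the vertex set. Then K (dimension 2) consists of the simplices:

  0-simplices (10): a, b, c, d, e, f, g, h, i, j
  1-simplices (30): ab, ac, ad, ae, ag, ah, ai, bc, be, bf, bg, bj, cf, ch, ci, cj, de, dg, dh, ef, eg, ei, fh, fi, fj, gh, gi, gj, hj, ij
  2-simplices (20): abe, abg, ach, aci, ade, adh, agi, bcf, bcj, bef, bgj, cfh, cij, deg, dgh, efi, egi, fhj, fij, ghj

giving chain groups C_0 ≅ Z^10, C_1 ≅ Z^30, C_2 ≅ Z^20.

∂_1: C_1 → C_0 is given by ∂[p,q] = [q] − [p].
As a 10×30 matrix over Z this has rank 9, with invariant factors (1,1,1,1,1,1,1,1,1).

The boundary map ∂_2: C_2 → C_1 acts by ∂[p,q,r] = [q,r] − [p,r] + [p,q]. For instance
  ∂efi = fi − ei + ef,
  ∂agi = gi − ai + ag.
The 30×20 boundary matrix has rank 20 and Smith normal form diag(1,1,1,1,1,1,1,1,1,1,1,1,1,1,1,1,1,1,1,2).

From H_k ≅ ker(∂_k) / im(∂_{k+1}) we obtain:

  H_0: rank C_0 − rank ∂_1 = 10 − 9 = 1, and the invariant factors of ∂_1 are all 1, so H_0 ≅ Z.
  H_1: rank ker ∂_1 − rank ∂_2 = (30 − 9) − 20 = 1, and ∂_2 has invariant factor 2 > 1, so H_1 ≅ Z ⊕ Z/2.
  H_2: rank ker ∂_2 − rank ∂_3 = (20 − 20) − 0 = 0, and there is no ∂_3, so H_2 ≅ 0.

(K is a triangulation of the Klein bottle.)

H_0 ≅ Z,  H_1 ≅ Z ⊕ Z/2,  H_2 = 0.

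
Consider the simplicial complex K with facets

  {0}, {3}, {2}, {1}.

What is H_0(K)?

Fix the vertex order 0 < 1 < 2 < 3 and write every simplex with vertices in increasing order. Then dim K = 0 and the simplices of K are:

  0-simplices (4): [0], [1], [2], [3]

Hence C_0 ≅ Z^4.

Reading off H_k = ker ∂_k / im ∂_{k+1}:

  H_0: rank C_0 − rank ∂_1 = 4 − 0 = 4, and there is no ∂_1, so H_0 ≅ Z^4.

H_0 ≅ Z^4.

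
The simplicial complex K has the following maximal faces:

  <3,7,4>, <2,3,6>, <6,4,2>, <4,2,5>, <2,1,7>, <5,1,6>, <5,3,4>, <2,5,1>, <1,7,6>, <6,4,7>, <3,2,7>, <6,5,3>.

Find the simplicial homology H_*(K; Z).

Take the total order 1 < 2 < 3 < 4 < 5 < 6 < 7 on the vertex set. Then K (dimension 2) consists of the simplices:

  0-simplices (7): [1], [2], [3], [4], [5], [6], [7]
  1-simplices (18): [1,2], [1,5], [1,6], [1,7], [2,3], [2,4], [2,5], [2,6], [2,7], [3,4], [3,5], [3,6], [3,7], [4,5], [4,6], [4,7], [5,6], [6,7]
  2-simplices (12): [1,2,5], [1,2,7], [1,5,6], [1,6,7], [2,3,6], [2,3,7], [2,4,5], [2,4,6], [3,4,5], [3,4,7], [3,5,6], [4,6,7]

giving chain groups C_0 ≅ Z^7, C_1 ≅ Z^18, C_2 ≅ Z^12.

Boundary ∂_1: C_1 → C_0 is given by ∂[p,q] = [q] − [p]. For instance
  ∂[1,2] = [2] − [1].
This gives a 7×18 integer matrix of rank 6; reducing to Smith normal form yields diagonal entries (1,1,1,1,1,1).

The boundary map ∂_2: C_2 → C_1 acts by ∂[p,q,r] = [q,r] − [p,r] + [p,q]. For instance
  ∂[2,4,6] = [4,6] − [2,6] + [2,4],
  ∂[4,6,7] = [6,7] − [4,7] + [4,6].
The resulting 18×12 matrix has rank 12, and its Smith normal form has invariant factors (1,1,1,1,1,1,1,1,1,1,1,2).

Now H_k = ker ∂_k / im ∂_{k+1}, so:

  H_0: rank C_0 − rank ∂_1 = 7 − 6 = 1, and the invariant factors of ∂_1 are all 1, so H_0 ≅ Z.
  H_1: rank ker ∂_1 − rank ∂_2 = (18 − 6) − 12 = 0, and ∂_2 has invariant factor 2 > 1, so H_1 ≅ Z/2Z.
  H_2: rank ker ∂_2 − rank ∂_3 = (12 − 12) − 0 = 0, and there is no ∂_3, so H_2 ≅ 0.

H_0 ≅ Z,  H_1 ≅ Z/2Z,  H_2 = 0.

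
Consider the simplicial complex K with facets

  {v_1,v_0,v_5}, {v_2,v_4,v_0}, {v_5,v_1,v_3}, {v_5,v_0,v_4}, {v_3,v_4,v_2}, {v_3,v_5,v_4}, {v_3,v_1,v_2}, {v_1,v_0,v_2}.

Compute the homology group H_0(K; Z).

H_0 ≅ Z.

K has 6 vertices, 12 edges, 8 triangles.
rank ∂_0 = 0, rank ∂_1 = 5 ⇒ b_0 = 6 − 0 − 5 = 1; all invariant factors of ∂_1 are 1 so no torsion. So H_0 = Z.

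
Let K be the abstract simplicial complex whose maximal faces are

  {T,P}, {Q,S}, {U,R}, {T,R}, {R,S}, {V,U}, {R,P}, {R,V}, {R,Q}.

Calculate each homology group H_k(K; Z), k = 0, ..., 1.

K has 7 vertices, 9 edges.
rank ∂_0 = 0, rank ∂_1 = 6 ⇒ b_0 = 7 − 0 − 6 = 1; all invariant factors of ∂_1 are 1 so no torsion. So H_0 = Z.
rank ∂_1 = 6, rank ∂_2 = 0 ⇒ b_1 = 9 − 6 − 0 = 3. So H_1 = Z^3.

H_0 ≅ Z,  H_1 ≅ Z^3.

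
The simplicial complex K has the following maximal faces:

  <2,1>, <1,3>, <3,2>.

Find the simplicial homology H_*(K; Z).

We work with the vertex ordering 1 < 2 < 3. The simplices of K, each written with vertices in increasing order, are:

  0-simplices (3): [1], [2], [3]
  1-simplices (3): [1,2], [1,3], [2,3]

giving chain groups C_0 ≅ Z^3, C_1 ≅ Z^3.

∂_1: C_1 → C_0 sends each edge [p,q] (with p < q) to q − p. For instance
  ∂[2,3] = [3] − [2].
This gives a 3×3 integer matrix of rank 2; reducing to Smith normal form yields diagonal entries (1,1).

Computing H_k = (kernel of ∂_k) / (image of ∂_{k+1}):

  H_0: rank C_0 − rank ∂_1 = 3 − 2 = 1, and the invariant factors of ∂_1 are all 1, so H_0 ≅ Z.
  H_1: rank ker ∂_1 − rank ∂_2 = (3 − 2) − 0 = 1, and there is no ∂_2, so H_1 ≅ Z.

(K is a triangulation of the circle S^1.)

H_0 ≅ Z,  H_1 ≅ Z.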